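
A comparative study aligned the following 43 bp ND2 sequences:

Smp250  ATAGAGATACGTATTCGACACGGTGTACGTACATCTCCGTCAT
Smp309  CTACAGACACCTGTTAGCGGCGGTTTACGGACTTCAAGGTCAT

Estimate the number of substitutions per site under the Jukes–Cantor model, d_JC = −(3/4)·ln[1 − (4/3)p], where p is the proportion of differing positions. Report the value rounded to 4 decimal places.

0.4693

Mismatches occur at site 1 (A→C), site 4 (G→C), site 8 (T→C), site 11 (G→C), site 13 (A→G), site 16 (C→A), site 18 (A→C), site 19 (C→G), site 20 (A→G), site 25 (G→T), site 30 (T→G), site 33 (A→T), site 36 (T→A), site 37 (C→A), site 38 (C→G).
p = 15/43 = 0.348837.
d = −0.75 · ln(1 − (4/3)·0.348837) = −0.75 · ln(0.534884) = −0.75 · (-0.625705) = 0.4693.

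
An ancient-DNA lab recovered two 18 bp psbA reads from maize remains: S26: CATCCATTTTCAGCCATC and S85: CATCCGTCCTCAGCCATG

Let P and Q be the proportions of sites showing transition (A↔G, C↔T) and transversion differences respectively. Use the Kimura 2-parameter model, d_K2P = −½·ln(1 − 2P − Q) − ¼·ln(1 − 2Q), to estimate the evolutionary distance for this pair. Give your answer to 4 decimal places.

Differing sites — 6:A/G (Ti); 8:T/C (Ti); 9:T/C (Ti); 18:C/G (Tv).
Of the 4 differences, 3 transitions and 1 transversion over 18 sites: P = 3/18 = 0.166667, Q = 1/18 = 0.055556.
d = −0.5·ln(0.611110) − 0.25·ln(0.888888) = −0.5·(-0.492478) − 0.25·(-0.117784) = 0.2757.

0.2757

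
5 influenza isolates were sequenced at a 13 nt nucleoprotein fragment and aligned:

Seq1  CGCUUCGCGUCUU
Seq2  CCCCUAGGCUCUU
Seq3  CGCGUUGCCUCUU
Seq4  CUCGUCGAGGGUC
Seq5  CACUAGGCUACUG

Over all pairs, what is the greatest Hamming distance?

Pairwise Hamming distances:
  Seq1 vs Seq2: 5
  Seq1 vs Seq3: 3
  Seq1 vs Seq4: 6
  Seq1 vs Seq5: 6
  Seq2 vs Seq3: 4
  Seq2 vs Seq4: 8
  Seq2 vs Seq5: 8
  Seq3 vs Seq4: 7
  Seq3 vs Seq5: 7
  Seq4 vs Seq5: 9
The largest is 9, between Seq4 and Seq5.

9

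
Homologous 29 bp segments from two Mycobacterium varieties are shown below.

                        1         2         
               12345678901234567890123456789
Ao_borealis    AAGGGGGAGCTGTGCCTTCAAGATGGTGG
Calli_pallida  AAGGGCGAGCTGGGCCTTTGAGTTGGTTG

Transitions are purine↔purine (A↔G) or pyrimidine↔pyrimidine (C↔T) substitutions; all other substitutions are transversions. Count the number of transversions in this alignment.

The sequences differ at positions 6 (G/C, transversion), 13 (T/G, transversion), 19 (C/T, transition), 20 (A/G, transition), 23 (A/T, transversion), 28 (G/T, transversion).
Of the 6 differences, 2 transitions and 4 transversions, so the answer is 4.

4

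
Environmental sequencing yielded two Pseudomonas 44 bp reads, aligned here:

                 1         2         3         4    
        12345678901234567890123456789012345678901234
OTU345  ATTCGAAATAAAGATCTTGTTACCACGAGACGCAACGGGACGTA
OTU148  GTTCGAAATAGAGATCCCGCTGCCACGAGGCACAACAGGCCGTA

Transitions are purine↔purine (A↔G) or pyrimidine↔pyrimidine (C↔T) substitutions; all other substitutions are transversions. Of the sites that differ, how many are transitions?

Differing sites — 1:A/G (Ti); 11:A/G (Ti); 17:T/C (Ti); 18:T/C (Ti); 20:T/C (Ti); 22:A/G (Ti); 30:A/G (Ti); 32:G/A (Ti); 37:G/A (Ti); 40:A/C (Tv).
Of the 10 differences, 9 transitions and 1 transversion, so the answer is 9.

9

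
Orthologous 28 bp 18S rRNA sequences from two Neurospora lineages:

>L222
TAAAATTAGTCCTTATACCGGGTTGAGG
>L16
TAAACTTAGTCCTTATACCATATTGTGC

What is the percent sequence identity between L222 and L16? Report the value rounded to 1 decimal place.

78.6%

Differing sites — 5:A/C; 20:G/A; 21:G/T; 22:G/A; 26:A/T; 28:G/C.
22 of the 28 sites match, so the percent identity is 22/28 × 100 = 78.6%.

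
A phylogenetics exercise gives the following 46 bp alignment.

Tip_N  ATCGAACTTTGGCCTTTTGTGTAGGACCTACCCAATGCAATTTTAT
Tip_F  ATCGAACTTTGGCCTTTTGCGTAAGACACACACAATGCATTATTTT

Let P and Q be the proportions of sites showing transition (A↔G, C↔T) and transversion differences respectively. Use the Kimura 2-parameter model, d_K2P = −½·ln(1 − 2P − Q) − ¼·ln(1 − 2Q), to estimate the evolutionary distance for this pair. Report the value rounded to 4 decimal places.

Mismatches occur at site 20 (T→C, transition), site 24 (G→A, transition), site 28 (C→A, transversion), site 29 (T→C, transition), site 32 (C→A, transversion), site 40 (A→T, transversion), site 42 (T→A, transversion), site 45 (A→T, transversion).
Of the 8 differences, 3 transitions and 5 transversions over 46 sites: P = 3/46 = 0.065217, Q = 5/46 = 0.108696.
d = −0.5·ln(0.760870) − 0.25·ln(0.782608) = −0.5·(-0.273293) − 0.25·(-0.245123) = 0.1979.

0.1979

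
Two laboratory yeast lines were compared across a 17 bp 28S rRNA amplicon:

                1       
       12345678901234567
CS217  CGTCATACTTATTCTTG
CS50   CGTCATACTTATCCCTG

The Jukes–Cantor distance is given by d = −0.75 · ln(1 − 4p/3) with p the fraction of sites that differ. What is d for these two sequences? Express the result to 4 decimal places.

0.1280

Mismatches occur at site 13 (T↔C), site 15 (T↔C).
p = 2/17 = 0.117647.
d = −0.75 · ln(1 − (4/3)·0.117647) = −0.75 · ln(0.843137) = −0.75 · (-0.170626) = 0.1280.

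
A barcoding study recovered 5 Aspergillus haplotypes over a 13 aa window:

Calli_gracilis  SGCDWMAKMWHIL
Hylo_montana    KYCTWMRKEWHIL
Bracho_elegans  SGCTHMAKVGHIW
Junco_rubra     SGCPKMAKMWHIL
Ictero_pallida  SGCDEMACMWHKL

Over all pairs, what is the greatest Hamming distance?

8

Pairwise Hamming distances:
  Calli_gracilis vs Hylo_montana: 5
  Calli_gracilis vs Bracho_elegans: 5
  Calli_gracilis vs Junco_rubra: 2
  Calli_gracilis vs Ictero_pallida: 3
  Hylo_montana vs Bracho_elegans: 7
  Hylo_montana vs Junco_rubra: 6
  Hylo_montana vs Ictero_pallida: 8
  Bracho_elegans vs Junco_rubra: 5
  Bracho_elegans vs Ictero_pallida: 7
  Junco_rubra vs Ictero_pallida: 4
The largest is 8, between Hylo_montana and Ictero_pallida.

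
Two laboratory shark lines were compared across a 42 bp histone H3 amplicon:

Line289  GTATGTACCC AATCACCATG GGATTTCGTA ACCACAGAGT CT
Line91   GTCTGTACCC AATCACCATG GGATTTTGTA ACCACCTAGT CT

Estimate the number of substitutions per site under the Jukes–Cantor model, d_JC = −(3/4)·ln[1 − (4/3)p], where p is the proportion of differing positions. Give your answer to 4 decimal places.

Differing sites — 3:A/C; 27:C/T; 36:A/C; 37:G/T.
p = 4/42 = 0.095238.
d = −0.75 · ln(1 − (4/3)·0.095238) = −0.75 · ln(0.873016) = −0.75 · (-0.135801) = 0.1019.

0.1019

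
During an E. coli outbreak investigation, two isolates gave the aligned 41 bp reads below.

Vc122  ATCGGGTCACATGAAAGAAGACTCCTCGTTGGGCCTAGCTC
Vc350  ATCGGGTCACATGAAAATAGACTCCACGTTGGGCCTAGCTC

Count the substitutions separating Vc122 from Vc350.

The sequences differ at positions 17 (G/A), 18 (A/T), 26 (T/A).
That gives 3 mismatches out of 41 aligned sites, so the Hamming distance is 3.

3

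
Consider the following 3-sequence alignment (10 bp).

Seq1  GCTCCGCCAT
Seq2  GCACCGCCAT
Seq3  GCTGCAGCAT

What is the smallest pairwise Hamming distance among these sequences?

Pairwise Hamming distances:
  Seq1 vs Seq2: 1
  Seq1 vs Seq3: 3
  Seq2 vs Seq3: 4
The smallest is 1, between Seq1 and Seq2.

1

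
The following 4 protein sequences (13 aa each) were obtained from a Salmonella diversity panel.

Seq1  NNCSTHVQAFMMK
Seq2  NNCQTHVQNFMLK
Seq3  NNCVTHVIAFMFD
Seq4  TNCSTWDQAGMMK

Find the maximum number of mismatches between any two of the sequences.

Pairwise Hamming distances:
  Seq1 vs Seq2: 3
  Seq1 vs Seq3: 4
  Seq1 vs Seq4: 4
  Seq2 vs Seq3: 5
  Seq2 vs Seq4: 7
  Seq3 vs Seq4: 8
The largest is 8, between Seq3 and Seq4.

8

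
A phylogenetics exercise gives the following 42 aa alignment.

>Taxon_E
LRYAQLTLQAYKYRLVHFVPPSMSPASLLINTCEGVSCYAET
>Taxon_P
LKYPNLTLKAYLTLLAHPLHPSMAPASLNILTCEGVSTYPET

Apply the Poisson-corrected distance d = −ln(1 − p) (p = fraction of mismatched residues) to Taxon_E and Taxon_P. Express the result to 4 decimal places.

The sequences differ at positions 2 (R/K), 4 (A/P), 5 (Q/N), 9 (Q/K), 12 (K/L), 13 (Y/T), 14 (R/L), 16 (V/A), 18 (F/P), 19 (V/L), 20 (P/H), 24 (S/A), 29 (L/N), 31 (N/L), 38 (C/T), 40 (A/P).
p = 16/42 = 0.380952.
d = −ln(1 − 0.380952) = −ln(0.619048) = 0.4796.

0.4796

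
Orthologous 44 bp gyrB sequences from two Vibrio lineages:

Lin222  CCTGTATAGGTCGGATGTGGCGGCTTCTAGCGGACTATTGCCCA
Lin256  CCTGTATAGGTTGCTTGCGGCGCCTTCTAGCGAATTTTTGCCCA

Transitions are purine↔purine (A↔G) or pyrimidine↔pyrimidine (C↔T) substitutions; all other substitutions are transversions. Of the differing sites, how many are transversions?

4

Mismatches occur at site 12 (C↔T, transition), site 14 (G↔C, transversion), site 15 (A↔T, transversion), site 18 (T↔C, transition), site 23 (G↔C, transversion), site 33 (G↔A, transition), site 35 (C↔T, transition), site 37 (A↔T, transversion).
Of the 8 differences, 4 transitions and 4 transversions, so the answer is 4.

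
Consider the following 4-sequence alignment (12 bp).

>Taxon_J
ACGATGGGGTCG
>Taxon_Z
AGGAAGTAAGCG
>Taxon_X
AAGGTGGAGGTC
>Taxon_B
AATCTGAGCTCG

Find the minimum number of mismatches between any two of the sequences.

5

Pairwise Hamming distances:
  Taxon_J vs Taxon_Z: 6
  Taxon_J vs Taxon_X: 6
  Taxon_J vs Taxon_B: 5
  Taxon_Z vs Taxon_X: 7
  Taxon_Z vs Taxon_B: 8
  Taxon_X vs Taxon_B: 8
The smallest is 5, between Taxon_J and Taxon_B.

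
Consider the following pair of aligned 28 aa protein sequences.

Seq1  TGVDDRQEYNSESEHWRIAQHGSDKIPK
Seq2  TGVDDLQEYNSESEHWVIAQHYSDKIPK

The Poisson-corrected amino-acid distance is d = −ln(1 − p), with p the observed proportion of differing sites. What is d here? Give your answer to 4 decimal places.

0.1133

Differing sites — 6:R/L; 17:R/V; 22:G/Y.
p = 3/28 = 0.107143.
d = −ln(1 − 0.107143) = −ln(0.892857) = 0.1133.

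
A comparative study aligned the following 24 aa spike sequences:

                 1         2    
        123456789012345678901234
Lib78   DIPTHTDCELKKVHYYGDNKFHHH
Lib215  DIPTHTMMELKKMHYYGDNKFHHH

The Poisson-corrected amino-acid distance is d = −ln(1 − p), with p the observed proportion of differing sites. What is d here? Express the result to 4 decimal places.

Mismatches occur at site 7 (D↔M), site 8 (C↔M), site 13 (V↔M).
p = 3/24 = 0.125000.
d = −ln(1 − 0.125000) = −ln(0.875000) = 0.1335.

0.1335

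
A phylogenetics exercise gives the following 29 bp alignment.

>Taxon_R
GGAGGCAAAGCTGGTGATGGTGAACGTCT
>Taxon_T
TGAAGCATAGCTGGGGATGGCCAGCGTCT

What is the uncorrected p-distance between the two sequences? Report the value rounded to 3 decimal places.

0.241

The sequences differ at positions 1 (G/T), 4 (G/A), 8 (A/T), 15 (T/G), 21 (T/C), 22 (G/C), 24 (A/G).
There are 7 differences over 29 sites, so p = 7/29 = 0.241.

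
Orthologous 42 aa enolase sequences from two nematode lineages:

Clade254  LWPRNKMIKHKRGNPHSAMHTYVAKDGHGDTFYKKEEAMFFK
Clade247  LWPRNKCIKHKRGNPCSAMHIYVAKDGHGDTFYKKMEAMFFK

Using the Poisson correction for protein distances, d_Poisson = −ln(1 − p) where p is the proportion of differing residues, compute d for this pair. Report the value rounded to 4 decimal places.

0.1001

Differing sites — 7:M/C; 16:H/C; 21:T/I; 36:E/M.
p = 4/42 = 0.095238.
d = −ln(1 − 0.095238) = −ln(0.904762) = 0.1001.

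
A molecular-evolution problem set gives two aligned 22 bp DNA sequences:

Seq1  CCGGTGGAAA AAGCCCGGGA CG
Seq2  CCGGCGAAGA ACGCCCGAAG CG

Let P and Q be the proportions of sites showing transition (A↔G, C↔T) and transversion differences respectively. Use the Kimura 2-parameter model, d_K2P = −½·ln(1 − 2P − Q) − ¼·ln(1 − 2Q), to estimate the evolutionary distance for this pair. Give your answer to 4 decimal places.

0.4707

The sequences differ at positions 5 (T/C, transition), 7 (G/A, transition), 9 (A/G, transition), 12 (A/C, transversion), 18 (G/A, transition), 19 (G/A, transition), 20 (A/G, transition).
Of the 7 differences, 6 transitions and 1 transversion over 22 sites: P = 6/22 = 0.272727, Q = 1/22 = 0.045455.
d = −0.5·ln(0.409091) − 0.25·ln(0.909090) = −0.5·(-0.893818) − 0.25·(-0.095311) = 0.4707.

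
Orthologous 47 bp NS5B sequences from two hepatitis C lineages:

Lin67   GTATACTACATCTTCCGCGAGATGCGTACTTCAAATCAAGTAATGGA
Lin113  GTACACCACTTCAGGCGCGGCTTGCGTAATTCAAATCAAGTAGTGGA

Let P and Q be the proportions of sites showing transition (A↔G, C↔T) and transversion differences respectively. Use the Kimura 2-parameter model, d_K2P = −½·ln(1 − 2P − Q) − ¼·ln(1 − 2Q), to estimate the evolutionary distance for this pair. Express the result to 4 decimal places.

0.2806

Mismatches occur at site 4 (T/C, transition), site 7 (T/C, transition), site 10 (A/T, transversion), site 13 (T/A, transversion), site 14 (T/G, transversion), site 15 (C/G, transversion), site 20 (A/G, transition), site 21 (G/C, transversion), site 22 (A/T, transversion), site 29 (C/A, transversion), site 43 (A/G, transition).
Of the 11 differences, 4 transitions and 7 transversions over 47 sites: P = 4/47 = 0.085106, Q = 7/47 = 0.148936.
d = −0.5·ln(0.680852) − 0.25·ln(0.702128) = −0.5·(-0.384410) − 0.25·(-0.353640) = 0.2806.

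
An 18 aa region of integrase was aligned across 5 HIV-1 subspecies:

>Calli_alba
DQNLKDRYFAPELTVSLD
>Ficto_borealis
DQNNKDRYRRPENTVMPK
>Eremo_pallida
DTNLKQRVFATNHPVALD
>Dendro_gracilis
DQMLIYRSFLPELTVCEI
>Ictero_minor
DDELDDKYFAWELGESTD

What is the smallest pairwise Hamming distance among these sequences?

7

Pairwise Hamming distances:
  Calli_alba vs Ficto_borealis: 7
  Calli_alba vs Eremo_pallida: 8
  Calli_alba vs Dendro_gracilis: 8
  Calli_alba vs Ictero_minor: 8
  Ficto_borealis vs Eremo_pallida: 13
  Ficto_borealis vs Dendro_gracilis: 11
  Ficto_borealis vs Ictero_minor: 14
  Eremo_pallida vs Dendro_gracilis: 13
  Eremo_pallida vs Ictero_minor: 13
  Dendro_gracilis vs Ictero_minor: 13
The smallest is 7, between Calli_alba and Ficto_borealis.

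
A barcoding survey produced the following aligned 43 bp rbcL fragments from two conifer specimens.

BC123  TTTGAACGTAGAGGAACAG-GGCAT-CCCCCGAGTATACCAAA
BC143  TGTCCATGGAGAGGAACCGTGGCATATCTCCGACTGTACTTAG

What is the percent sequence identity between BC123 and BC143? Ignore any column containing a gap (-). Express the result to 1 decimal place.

Excluding the 2 gap columns leaves 41 comparable sites.
Differing sites — 2:T/G; 4:G/C; 5:A/C; 7:C/T; 9:T/G; 18:A/C; 27:C/T; 29:C/T; 34:G/C; 36:A/G; 40:C/T; 41:A/T; 43:A/G.
28 of the 41 comparable sites match, so the percent identity is 28/41 × 100 = 68.3%.

68.3%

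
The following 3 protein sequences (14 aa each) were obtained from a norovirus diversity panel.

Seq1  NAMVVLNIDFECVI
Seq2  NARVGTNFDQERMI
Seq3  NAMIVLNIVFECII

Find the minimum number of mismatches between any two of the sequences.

Pairwise Hamming distances:
  Seq1 vs Seq2: 7
  Seq1 vs Seq3: 3
  Seq2 vs Seq3: 9
The smallest is 3, between Seq1 and Seq3.

3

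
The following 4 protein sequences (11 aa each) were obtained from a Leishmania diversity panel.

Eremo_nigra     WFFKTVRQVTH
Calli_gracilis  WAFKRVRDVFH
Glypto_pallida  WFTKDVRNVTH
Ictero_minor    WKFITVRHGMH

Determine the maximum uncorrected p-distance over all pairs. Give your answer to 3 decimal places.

Pairwise Hamming distances:
  Eremo_nigra vs Calli_gracilis: 4
  Eremo_nigra vs Glypto_pallida: 3
  Eremo_nigra vs Ictero_minor: 5
  Calli_gracilis vs Glypto_pallida: 5
  Calli_gracilis vs Ictero_minor: 6
  Glypto_pallida vs Ictero_minor: 7
The largest is 7 mismatches, between Glypto_pallida and Ictero_minor; p = 7/11 = 0.636.

0.636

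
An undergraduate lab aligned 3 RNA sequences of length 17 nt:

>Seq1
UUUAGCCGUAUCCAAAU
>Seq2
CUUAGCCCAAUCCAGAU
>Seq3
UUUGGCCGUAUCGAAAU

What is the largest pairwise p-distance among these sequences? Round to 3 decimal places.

0.353

Pairwise Hamming distances:
  Seq1 vs Seq2: 4
  Seq1 vs Seq3: 2
  Seq2 vs Seq3: 6
The largest is 6 mismatches, between Seq2 and Seq3; p = 6/17 = 0.353.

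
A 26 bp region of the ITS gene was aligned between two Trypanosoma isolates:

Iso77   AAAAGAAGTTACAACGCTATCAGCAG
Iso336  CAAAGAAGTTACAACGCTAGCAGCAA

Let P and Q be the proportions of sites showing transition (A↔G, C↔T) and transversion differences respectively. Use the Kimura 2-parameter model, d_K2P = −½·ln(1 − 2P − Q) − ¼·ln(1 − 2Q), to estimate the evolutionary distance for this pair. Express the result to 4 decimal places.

0.1253

Mismatches occur at site 1 (A→C, transversion), site 20 (T→G, transversion), site 26 (G→A, transition).
Of the 3 differences, 1 transition and 2 transversions over 26 sites: P = 1/26 = 0.038462, Q = 2/26 = 0.076923.
d = −0.5·ln(0.846153) − 0.25·ln(0.846154) = −0.5·(-0.167055) − 0.25·(-0.167054) = 0.1253.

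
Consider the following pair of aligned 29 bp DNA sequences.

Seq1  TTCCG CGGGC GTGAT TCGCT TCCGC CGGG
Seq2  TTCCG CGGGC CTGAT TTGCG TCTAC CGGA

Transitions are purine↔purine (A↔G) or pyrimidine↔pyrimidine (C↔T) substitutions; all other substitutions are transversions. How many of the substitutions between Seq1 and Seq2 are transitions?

4

The sequences differ at positions 11 (G/C, transversion), 17 (C/T, transition), 20 (T/G, transversion), 23 (C/T, transition), 24 (G/A, transition), 29 (G/A, transition).
Of the 6 differences, 4 transitions and 2 transversions, so the answer is 4.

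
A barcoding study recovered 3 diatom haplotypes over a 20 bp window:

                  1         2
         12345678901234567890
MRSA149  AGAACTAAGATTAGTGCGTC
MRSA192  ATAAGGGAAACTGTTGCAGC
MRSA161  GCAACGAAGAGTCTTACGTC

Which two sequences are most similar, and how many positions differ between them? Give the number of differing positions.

Pairwise Hamming distances:
  MRSA149 vs MRSA192: 10
  MRSA149 vs MRSA161: 7
  MRSA192 vs MRSA161: 10
The smallest is 7, between MRSA149 and MRSA161.

7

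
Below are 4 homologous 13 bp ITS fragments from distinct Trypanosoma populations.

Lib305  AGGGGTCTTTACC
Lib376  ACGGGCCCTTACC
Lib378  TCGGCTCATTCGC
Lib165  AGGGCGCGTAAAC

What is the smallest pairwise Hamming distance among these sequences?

Pairwise Hamming distances:
  Lib305 vs Lib376: 3
  Lib305 vs Lib378: 6
  Lib305 vs Lib165: 5
  Lib376 vs Lib378: 6
  Lib376 vs Lib165: 6
  Lib378 vs Lib165: 7
The smallest is 3, between Lib305 and Lib376.

3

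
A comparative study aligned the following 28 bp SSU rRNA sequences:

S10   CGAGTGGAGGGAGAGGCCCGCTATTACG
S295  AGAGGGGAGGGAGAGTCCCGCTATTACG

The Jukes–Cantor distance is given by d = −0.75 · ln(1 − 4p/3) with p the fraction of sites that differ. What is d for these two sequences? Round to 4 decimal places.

0.1156

Mismatches occur at site 1 (C↔A), site 5 (T↔G), site 16 (G↔T).
p = 3/28 = 0.107143.
d = −0.75 · ln(1 − (4/3)·0.107143) = −0.75 · ln(0.857143) = −0.75 · (-0.154151) = 0.1156.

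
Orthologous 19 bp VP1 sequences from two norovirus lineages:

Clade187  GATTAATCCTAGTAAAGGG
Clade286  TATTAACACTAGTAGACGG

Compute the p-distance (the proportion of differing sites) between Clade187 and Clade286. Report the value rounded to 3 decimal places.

Differing sites — 1:G/T; 7:T/C; 8:C/A; 15:A/G; 17:G/C.
There are 5 differences over 19 sites, so p = 5/19 = 0.263.

0.263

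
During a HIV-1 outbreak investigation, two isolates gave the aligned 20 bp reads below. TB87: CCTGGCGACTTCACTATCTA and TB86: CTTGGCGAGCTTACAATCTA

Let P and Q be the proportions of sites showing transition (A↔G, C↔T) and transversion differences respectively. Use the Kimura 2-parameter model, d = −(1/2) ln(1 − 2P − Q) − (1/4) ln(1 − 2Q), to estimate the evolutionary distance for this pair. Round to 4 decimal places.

0.3112

Mismatches occur at site 2 (C/T, transition), site 9 (C/G, transversion), site 10 (T/C, transition), site 12 (C/T, transition), site 15 (T/A, transversion).
Of the 5 differences, 3 transitions and 2 transversions over 20 sites: P = 3/20 = 0.150000, Q = 2/20 = 0.100000.
d = −0.5·ln(0.600000) − 0.25·ln(0.800000) = −0.5·(-0.510826) − 0.25·(-0.223144) = 0.3112.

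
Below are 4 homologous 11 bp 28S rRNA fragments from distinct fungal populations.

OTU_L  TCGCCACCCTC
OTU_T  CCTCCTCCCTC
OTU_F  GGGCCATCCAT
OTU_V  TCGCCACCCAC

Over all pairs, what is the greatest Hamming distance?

Pairwise Hamming distances:
  OTU_L vs OTU_T: 3
  OTU_L vs OTU_F: 5
  OTU_L vs OTU_V: 1
  OTU_T vs OTU_F: 7
  OTU_T vs OTU_V: 4
  OTU_F vs OTU_V: 4
The largest is 7, between OTU_T and OTU_F.

7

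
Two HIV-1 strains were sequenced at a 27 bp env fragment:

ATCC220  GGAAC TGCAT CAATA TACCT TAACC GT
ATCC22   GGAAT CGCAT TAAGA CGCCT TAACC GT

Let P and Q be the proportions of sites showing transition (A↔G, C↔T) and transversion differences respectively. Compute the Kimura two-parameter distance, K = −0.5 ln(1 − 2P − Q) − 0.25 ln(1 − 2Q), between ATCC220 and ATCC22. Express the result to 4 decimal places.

Differing sites — 5:C/T (Ti); 6:T/C (Ti); 11:C/T (Ti); 14:T/G (Tv); 16:T/C (Ti); 17:A/G (Ti).
Of the 6 differences, 5 transitions and 1 transversion over 27 sites: P = 5/27 = 0.185185, Q = 1/27 = 0.037037.
d = −0.5·ln(0.592593) − 0.25·ln(0.925926) = −0.5·(-0.523247) − 0.25·(-0.076961) = 0.2809.

0.2809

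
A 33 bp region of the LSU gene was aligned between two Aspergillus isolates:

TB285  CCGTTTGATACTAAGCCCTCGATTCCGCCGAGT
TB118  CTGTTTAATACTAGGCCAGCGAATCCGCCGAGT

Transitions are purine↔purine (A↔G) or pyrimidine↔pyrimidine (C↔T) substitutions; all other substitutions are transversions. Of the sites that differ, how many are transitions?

Differing sites — 2:C/T (Ti); 7:G/A (Ti); 14:A/G (Ti); 18:C/A (Tv); 19:T/G (Tv); 23:T/A (Tv).
Of the 6 differences, 3 transitions and 3 transversions, so the answer is 3.

3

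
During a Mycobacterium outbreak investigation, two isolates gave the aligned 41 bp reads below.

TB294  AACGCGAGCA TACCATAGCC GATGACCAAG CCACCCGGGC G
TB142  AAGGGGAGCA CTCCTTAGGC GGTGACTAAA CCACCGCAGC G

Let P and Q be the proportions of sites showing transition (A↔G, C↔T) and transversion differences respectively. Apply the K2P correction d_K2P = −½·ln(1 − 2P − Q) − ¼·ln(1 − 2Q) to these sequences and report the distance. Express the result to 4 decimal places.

0.3722

The sequences differ at positions 3 (C/G, transversion), 5 (C/G, transversion), 11 (T/C, transition), 12 (A/T, transversion), 15 (A/T, transversion), 19 (C/G, transversion), 22 (A/G, transition), 27 (C/T, transition), 30 (G/A, transition), 36 (C/G, transversion), 37 (G/C, transversion), 38 (G/A, transition).
Of the 12 differences, 5 transitions and 7 transversions over 41 sites: P = 5/41 = 0.121951, Q = 7/41 = 0.170732.
d = −0.5·ln(0.585366) − 0.25·ln(0.658536) = −0.5·(-0.535518) − 0.25·(-0.417736) = 0.3722.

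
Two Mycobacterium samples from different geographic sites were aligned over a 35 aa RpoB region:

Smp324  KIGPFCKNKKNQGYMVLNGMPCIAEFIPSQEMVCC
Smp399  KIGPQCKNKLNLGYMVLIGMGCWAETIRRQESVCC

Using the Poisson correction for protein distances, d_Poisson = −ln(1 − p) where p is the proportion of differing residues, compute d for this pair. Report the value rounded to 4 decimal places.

Mismatches occur at site 5 (F→Q), site 10 (K→L), site 12 (Q→L), site 18 (N→I), site 21 (P→G), site 23 (I→W), site 26 (F→T), site 28 (P→R), site 29 (S→R), site 32 (M→S).
p = 10/35 = 0.285714.
d = −ln(1 − 0.285714) = −ln(0.714286) = 0.3365.

0.3365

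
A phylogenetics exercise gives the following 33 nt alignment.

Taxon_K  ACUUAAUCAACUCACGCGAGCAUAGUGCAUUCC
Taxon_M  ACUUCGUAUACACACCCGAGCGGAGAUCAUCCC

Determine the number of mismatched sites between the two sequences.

The sequences differ at positions 5 (A/C), 6 (A/G), 8 (C/A), 9 (A/U), 12 (U/A), 16 (G/C), 22 (A/G), 23 (U/G), 26 (U/A), 27 (G/U), 31 (U/C).
That gives 11 mismatches out of 33 aligned sites, so the Hamming distance is 11.

11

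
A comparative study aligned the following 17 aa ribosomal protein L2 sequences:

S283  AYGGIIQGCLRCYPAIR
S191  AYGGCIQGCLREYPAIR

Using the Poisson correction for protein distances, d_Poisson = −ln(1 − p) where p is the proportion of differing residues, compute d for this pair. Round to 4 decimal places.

Mismatches occur at site 5 (I↔C), site 12 (C↔E).
p = 2/17 = 0.117647.
d = −ln(1 − 0.117647) = −ln(0.882353) = 0.1252.

0.1252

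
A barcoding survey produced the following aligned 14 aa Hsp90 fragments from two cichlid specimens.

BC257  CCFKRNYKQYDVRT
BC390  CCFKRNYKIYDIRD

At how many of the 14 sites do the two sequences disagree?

3

Mismatches occur at site 9 (Q/I), site 12 (V/I), site 14 (T/D).
That gives 3 mismatches out of 14 aligned sites, so the Hamming distance is 3.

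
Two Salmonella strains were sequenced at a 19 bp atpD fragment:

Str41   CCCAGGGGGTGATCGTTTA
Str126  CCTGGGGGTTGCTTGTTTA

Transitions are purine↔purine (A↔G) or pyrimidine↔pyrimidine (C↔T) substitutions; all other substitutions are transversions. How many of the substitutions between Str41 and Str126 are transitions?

3

Mismatches occur at site 3 (C/T, transition), site 4 (A/G, transition), site 9 (G/T, transversion), site 12 (A/C, transversion), site 14 (C/T, transition).
Of the 5 differences, 3 transitions and 2 transversions, so the answer is 3.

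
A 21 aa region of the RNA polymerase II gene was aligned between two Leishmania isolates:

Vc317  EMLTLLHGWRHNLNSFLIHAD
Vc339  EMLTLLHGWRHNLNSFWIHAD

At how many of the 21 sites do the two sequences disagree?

A single mismatch occurs at site 17 (L↔W).
That gives 1 mismatch out of 21 aligned sites, so the Hamming distance is 1.

1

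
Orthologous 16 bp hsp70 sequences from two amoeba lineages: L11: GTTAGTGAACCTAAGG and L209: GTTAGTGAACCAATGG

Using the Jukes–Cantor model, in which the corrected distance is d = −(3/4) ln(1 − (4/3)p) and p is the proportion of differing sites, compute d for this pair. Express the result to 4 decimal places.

0.1367

The sequences differ at positions 12 (T/A), 14 (A/T).
p = 2/16 = 0.125000.
d = −0.75 · ln(1 − (4/3)·0.125000) = −0.75 · ln(0.833333) = −0.75 · (-0.182322) = 0.1367.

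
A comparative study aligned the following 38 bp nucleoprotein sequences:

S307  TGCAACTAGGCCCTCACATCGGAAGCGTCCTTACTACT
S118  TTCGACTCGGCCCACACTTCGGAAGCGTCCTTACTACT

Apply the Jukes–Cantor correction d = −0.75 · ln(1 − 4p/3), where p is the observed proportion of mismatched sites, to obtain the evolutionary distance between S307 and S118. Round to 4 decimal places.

Differing sites — 2:G/T; 4:A/G; 8:A/C; 14:T/A; 18:A/T.
p = 5/38 = 0.131579.
d = −0.75 · ln(1 − (4/3)·0.131579) = −0.75 · ln(0.824561) = −0.75 · (-0.192904) = 0.1447.

0.1447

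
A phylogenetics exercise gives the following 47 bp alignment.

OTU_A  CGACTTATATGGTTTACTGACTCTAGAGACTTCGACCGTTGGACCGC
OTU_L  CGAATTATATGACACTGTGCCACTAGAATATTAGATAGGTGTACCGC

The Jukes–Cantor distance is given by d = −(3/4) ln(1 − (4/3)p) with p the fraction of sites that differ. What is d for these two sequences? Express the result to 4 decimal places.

0.4937

The sequences differ at positions 4 (C/A), 12 (G/A), 13 (T/C), 14 (T/A), 15 (T/C), 16 (A/T), 17 (C/G), 20 (A/C), 22 (T/A), 28 (G/A), 29 (A/T), 30 (C/A), 33 (C/A), 36 (C/T), 37 (C/A), 39 (T/G), 42 (G/T).
p = 17/47 = 0.361702.
d = −0.75 · ln(1 − (4/3)·0.361702) = −0.75 · ln(0.517731) = −0.75 · (-0.658299) = 0.4937.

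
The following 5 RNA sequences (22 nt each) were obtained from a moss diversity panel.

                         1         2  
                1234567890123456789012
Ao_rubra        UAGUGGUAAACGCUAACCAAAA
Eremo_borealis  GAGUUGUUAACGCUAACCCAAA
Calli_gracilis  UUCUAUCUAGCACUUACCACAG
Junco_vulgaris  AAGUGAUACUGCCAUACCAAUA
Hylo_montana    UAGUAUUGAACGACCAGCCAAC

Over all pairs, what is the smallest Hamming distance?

4

Pairwise Hamming distances:
  Ao_rubra vs Eremo_borealis: 4
  Ao_rubra vs Calli_gracilis: 11
  Ao_rubra vs Junco_vulgaris: 9
  Ao_rubra vs Hylo_montana: 9
  Eremo_borealis vs Calli_gracilis: 12
  Eremo_borealis vs Junco_vulgaris: 12
  Eremo_borealis vs Hylo_montana: 9
  Calli_gracilis vs Junco_vulgaris: 15
  Calli_gracilis vs Hylo_montana: 13
  Junco_vulgaris vs Hylo_montana: 15
The smallest is 4, between Ao_rubra and Eremo_borealis.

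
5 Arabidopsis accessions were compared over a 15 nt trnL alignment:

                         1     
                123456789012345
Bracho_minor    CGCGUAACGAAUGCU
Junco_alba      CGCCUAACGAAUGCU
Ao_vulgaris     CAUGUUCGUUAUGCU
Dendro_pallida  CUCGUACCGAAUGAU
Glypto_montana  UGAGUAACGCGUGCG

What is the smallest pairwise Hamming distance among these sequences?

1

Pairwise Hamming distances:
  Bracho_minor vs Junco_alba: 1
  Bracho_minor vs Ao_vulgaris: 7
  Bracho_minor vs Dendro_pallida: 3
  Bracho_minor vs Glypto_montana: 5
  Junco_alba vs Ao_vulgaris: 8
  Junco_alba vs Dendro_pallida: 4
  Junco_alba vs Glypto_montana: 6
  Ao_vulgaris vs Dendro_pallida: 7
  Ao_vulgaris vs Glypto_montana: 10
  Dendro_pallida vs Glypto_montana: 8
The smallest is 1, between Bracho_minor and Junco_alba.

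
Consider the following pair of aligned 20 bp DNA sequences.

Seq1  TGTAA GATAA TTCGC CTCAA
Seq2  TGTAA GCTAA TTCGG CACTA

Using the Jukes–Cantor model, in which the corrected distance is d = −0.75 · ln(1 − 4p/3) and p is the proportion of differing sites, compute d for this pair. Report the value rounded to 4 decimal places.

Mismatches occur at site 7 (A→C), site 15 (C→G), site 17 (T→A), site 19 (A→T).
p = 4/20 = 0.200000.
d = −0.75 · ln(1 − (4/3)·0.200000) = −0.75 · ln(0.733333) = −0.75 · (-0.310155) = 0.2326.

0.2326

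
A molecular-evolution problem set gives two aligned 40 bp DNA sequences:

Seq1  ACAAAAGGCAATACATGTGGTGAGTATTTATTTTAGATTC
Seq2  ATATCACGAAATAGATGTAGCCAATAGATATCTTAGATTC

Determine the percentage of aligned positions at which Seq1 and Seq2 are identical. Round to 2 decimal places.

Differing sites — 2:C/T; 4:A/T; 5:A/C; 7:G/C; 9:C/A; 14:C/G; 19:G/A; 21:T/C; 22:G/C; 24:G/A; 27:T/G; 28:T/A; 32:T/C.
27 of the 40 sites match, so the percent identity is 27/40 × 100 = 67.50%.

67.50%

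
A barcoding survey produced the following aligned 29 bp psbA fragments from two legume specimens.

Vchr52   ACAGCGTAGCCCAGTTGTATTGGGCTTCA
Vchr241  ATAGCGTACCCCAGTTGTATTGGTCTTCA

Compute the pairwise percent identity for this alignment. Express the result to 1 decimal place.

89.7%

Mismatches occur at site 2 (C→T), site 9 (G→C), site 24 (G→T).
26 of the 29 sites match, so the percent identity is 26/29 × 100 = 89.7%.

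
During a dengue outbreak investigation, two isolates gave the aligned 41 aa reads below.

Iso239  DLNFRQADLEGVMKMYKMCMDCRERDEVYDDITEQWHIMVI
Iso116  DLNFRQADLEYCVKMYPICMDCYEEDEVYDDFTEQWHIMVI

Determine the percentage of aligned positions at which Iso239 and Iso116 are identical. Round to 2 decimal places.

Differing sites — 11:G/Y; 12:V/C; 13:M/V; 17:K/P; 18:M/I; 23:R/Y; 25:R/E; 32:I/F.
33 of the 41 sites match, so the percent identity is 33/41 × 100 = 80.49%.

80.49%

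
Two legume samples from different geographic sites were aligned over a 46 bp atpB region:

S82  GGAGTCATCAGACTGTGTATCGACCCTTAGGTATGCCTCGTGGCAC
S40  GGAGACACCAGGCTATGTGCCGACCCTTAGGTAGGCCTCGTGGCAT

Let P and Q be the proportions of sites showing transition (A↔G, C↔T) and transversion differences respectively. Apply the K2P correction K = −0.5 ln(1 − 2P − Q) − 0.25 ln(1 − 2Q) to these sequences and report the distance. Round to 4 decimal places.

0.2042

Mismatches occur at site 5 (T/A, transversion), site 8 (T/C, transition), site 12 (A/G, transition), site 15 (G/A, transition), site 19 (A/G, transition), site 20 (T/C, transition), site 34 (T/G, transversion), site 46 (C/T, transition).
Of the 8 differences, 6 transitions and 2 transversions over 46 sites: P = 6/46 = 0.130435, Q = 2/46 = 0.043478.
d = −0.5·ln(0.695652) − 0.25·ln(0.913044) = −0.5·(-0.362906) − 0.25·(-0.090971) = 0.2042.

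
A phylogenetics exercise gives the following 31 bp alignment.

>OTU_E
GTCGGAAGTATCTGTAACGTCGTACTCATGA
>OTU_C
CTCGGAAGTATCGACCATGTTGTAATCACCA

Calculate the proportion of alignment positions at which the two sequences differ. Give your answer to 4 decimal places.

0.3226

Mismatches occur at site 1 (G→C), site 13 (T→G), site 14 (G→A), site 15 (T→C), site 16 (A→C), site 18 (C→T), site 21 (C→T), site 25 (C→A), site 29 (T→C), site 30 (G→C).
There are 10 differences over 31 sites, so p = 10/31 = 0.3226.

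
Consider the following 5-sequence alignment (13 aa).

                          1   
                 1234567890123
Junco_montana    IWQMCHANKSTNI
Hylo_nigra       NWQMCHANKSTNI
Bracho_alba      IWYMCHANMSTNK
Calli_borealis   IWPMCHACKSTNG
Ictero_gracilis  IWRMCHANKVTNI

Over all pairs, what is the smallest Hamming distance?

Pairwise Hamming distances:
  Junco_montana vs Hylo_nigra: 1
  Junco_montana vs Bracho_alba: 3
  Junco_montana vs Calli_borealis: 3
  Junco_montana vs Ictero_gracilis: 2
  Hylo_nigra vs Bracho_alba: 4
  Hylo_nigra vs Calli_borealis: 4
  Hylo_nigra vs Ictero_gracilis: 3
  Bracho_alba vs Calli_borealis: 4
  Bracho_alba vs Ictero_gracilis: 4
  Calli_borealis vs Ictero_gracilis: 4
The smallest is 1, between Junco_montana and Hylo_nigra.

1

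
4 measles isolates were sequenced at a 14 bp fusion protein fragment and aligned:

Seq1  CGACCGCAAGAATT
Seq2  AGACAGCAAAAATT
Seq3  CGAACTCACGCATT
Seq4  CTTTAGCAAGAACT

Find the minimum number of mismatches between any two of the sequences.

Pairwise Hamming distances:
  Seq1 vs Seq2: 3
  Seq1 vs Seq3: 4
  Seq1 vs Seq4: 5
  Seq2 vs Seq3: 7
  Seq2 vs Seq4: 6
  Seq3 vs Seq4: 8
The smallest is 3, between Seq1 and Seq2.

3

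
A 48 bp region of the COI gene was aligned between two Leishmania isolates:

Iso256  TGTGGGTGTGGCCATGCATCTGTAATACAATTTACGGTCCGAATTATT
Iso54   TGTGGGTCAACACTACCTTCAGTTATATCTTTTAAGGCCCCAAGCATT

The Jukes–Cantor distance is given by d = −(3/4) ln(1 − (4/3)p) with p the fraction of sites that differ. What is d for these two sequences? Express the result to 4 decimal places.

Mismatches occur at site 8 (G/C), site 9 (T/A), site 10 (G/A), site 11 (G/C), site 12 (C/A), site 14 (A/T), site 15 (T/A), site 16 (G/C), site 18 (A/T), site 21 (T/A), site 24 (A/T), site 28 (C/T), site 29 (A/C), site 30 (A/T), site 35 (C/A), site 38 (T/C), site 41 (G/C), site 44 (T/G), site 45 (T/C).
p = 19/48 = 0.395833.
d = −0.75 · ln(1 − (4/3)·0.395833) = −0.75 · ln(0.472223) = −0.75 · (-0.750304) = 0.5627.

0.5627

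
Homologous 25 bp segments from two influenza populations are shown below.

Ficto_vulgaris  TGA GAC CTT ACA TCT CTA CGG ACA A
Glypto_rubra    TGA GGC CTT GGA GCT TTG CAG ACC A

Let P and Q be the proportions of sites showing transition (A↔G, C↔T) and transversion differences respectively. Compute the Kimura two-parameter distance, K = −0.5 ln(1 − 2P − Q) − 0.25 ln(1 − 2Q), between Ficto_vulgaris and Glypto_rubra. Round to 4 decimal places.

0.4356

The sequences differ at positions 5 (A/G, transition), 10 (A/G, transition), 11 (C/G, transversion), 13 (T/G, transversion), 16 (C/T, transition), 18 (A/G, transition), 20 (G/A, transition), 24 (A/C, transversion).
Of the 8 differences, 5 transitions and 3 transversions over 25 sites: P = 5/25 = 0.200000, Q = 3/25 = 0.120000.
d = −0.5·ln(0.480000) − 0.25·ln(0.760000) = −0.5·(-0.733969) − 0.25·(-0.274437) = 0.4356.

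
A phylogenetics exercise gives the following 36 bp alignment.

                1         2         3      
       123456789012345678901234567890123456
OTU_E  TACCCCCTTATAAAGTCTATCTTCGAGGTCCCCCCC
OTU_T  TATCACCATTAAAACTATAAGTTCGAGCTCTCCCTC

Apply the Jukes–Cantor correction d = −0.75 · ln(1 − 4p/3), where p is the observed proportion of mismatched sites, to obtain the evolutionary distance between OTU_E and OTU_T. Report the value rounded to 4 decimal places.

Mismatches occur at site 3 (C↔T), site 5 (C↔A), site 8 (T↔A), site 10 (A↔T), site 11 (T↔A), site 15 (G↔C), site 17 (C↔A), site 20 (T↔A), site 21 (C↔G), site 28 (G↔C), site 31 (C↔T), site 35 (C↔T).
p = 12/36 = 0.333333.
d = −0.75 · ln(1 − (4/3)·0.333333) = −0.75 · ln(0.555556) = −0.75 · (-0.587786) = 0.4408.

0.4408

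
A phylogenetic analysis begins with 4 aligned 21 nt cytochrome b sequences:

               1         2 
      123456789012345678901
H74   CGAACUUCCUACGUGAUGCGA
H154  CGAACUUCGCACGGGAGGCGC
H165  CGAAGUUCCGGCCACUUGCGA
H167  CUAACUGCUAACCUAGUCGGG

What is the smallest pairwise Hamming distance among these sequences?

Pairwise Hamming distances:
  H74 vs H154: 5
  H74 vs H165: 7
  H74 vs H167: 10
  H154 vs H165: 10
  H154 vs H167: 12
  H165 vs H167: 12
The smallest is 5, between H74 and H154.

5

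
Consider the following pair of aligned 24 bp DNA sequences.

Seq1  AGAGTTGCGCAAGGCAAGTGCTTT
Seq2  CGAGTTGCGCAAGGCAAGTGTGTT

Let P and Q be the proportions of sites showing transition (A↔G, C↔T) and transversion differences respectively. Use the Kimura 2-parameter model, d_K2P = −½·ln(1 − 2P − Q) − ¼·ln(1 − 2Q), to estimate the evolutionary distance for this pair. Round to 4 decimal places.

Differing sites — 1:A/C (Tv); 21:C/T (Ti); 22:T/G (Tv).
Of the 3 differences, 1 transition and 2 transversions over 24 sites: P = 1/24 = 0.041667, Q = 2/24 = 0.083333.
d = −0.5·ln(0.833333) − 0.25·ln(0.833334) = −0.5·(-0.182322) − 0.25·(-0.182321) = 0.1367.

0.1367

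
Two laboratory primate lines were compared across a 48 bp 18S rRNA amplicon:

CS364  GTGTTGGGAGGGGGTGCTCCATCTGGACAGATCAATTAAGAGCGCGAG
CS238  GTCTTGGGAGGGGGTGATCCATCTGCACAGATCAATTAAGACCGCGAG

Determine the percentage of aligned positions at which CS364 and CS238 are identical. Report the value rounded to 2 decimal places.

91.67%

Differing sites — 3:G/C; 17:C/A; 26:G/C; 42:G/C.
44 of the 48 sites match, so the percent identity is 44/48 × 100 = 91.67%.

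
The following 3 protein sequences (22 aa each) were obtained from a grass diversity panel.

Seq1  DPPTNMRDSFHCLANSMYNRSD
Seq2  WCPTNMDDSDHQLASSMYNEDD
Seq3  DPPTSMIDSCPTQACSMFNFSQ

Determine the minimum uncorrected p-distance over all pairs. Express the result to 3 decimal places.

Pairwise Hamming distances:
  Seq1 vs Seq2: 8
  Seq1 vs Seq3: 10
  Seq2 vs Seq3: 13
The smallest is 8 mismatches, between Seq1 and Seq2; p = 8/22 = 0.364.

0.364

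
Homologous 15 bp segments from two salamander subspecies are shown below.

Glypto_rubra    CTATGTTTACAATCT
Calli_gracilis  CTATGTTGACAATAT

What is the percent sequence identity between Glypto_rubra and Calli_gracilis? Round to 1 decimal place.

86.7%

The sequences differ at positions 8 (T/G), 14 (C/A).
13 of the 15 sites match, so the percent identity is 13/15 × 100 = 86.7%.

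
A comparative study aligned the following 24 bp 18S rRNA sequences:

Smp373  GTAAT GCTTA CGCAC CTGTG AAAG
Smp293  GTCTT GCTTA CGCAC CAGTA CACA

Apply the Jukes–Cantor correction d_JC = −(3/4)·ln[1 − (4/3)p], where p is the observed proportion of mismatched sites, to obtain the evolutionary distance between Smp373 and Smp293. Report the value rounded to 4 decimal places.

0.3694

Mismatches occur at site 3 (A/C), site 4 (A/T), site 17 (T/A), site 20 (G/A), site 21 (A/C), site 23 (A/C), site 24 (G/A).
p = 7/24 = 0.291667.
d = −0.75 · ln(1 − (4/3)·0.291667) = −0.75 · ln(0.611111) = −0.75 · (-0.492477) = 0.3694.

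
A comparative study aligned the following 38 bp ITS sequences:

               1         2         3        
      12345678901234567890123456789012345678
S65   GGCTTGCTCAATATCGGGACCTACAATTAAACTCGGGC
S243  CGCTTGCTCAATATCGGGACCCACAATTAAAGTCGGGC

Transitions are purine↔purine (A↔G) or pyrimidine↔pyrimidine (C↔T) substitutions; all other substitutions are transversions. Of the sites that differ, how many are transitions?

1

Differing sites — 1:G/C (Tv); 22:T/C (Ti); 32:C/G (Tv).
Of the 3 differences, 1 transition and 2 transversions, so the answer is 1.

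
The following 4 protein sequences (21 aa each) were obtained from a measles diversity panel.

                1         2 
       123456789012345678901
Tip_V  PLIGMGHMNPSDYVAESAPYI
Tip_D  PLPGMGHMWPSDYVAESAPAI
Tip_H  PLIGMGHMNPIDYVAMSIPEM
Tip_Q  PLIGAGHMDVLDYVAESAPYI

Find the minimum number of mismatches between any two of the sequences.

Pairwise Hamming distances:
  Tip_V vs Tip_D: 3
  Tip_V vs Tip_H: 5
  Tip_V vs Tip_Q: 4
  Tip_D vs Tip_H: 7
  Tip_D vs Tip_Q: 6
  Tip_H vs Tip_Q: 8
The smallest is 3, between Tip_V and Tip_D.

3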